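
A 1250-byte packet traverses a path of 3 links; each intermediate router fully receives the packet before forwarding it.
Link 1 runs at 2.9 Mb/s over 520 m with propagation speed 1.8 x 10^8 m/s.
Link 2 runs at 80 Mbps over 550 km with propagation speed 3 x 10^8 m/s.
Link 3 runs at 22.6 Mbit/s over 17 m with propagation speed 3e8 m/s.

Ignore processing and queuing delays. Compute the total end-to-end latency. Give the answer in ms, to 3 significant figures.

L = 1250 × 8 = 10000 bits.
Transmission delays (L/R per hop): 3.44828, 0.125, 0.442478 ms; sum = 4.01575 ms.
Propagation delays (d/s per hop): 0.00288889, 1.83333, 5.66667e-05 ms; sum = 1.83628 ms.
End-to-end = 5.85 ms.

5.85 ms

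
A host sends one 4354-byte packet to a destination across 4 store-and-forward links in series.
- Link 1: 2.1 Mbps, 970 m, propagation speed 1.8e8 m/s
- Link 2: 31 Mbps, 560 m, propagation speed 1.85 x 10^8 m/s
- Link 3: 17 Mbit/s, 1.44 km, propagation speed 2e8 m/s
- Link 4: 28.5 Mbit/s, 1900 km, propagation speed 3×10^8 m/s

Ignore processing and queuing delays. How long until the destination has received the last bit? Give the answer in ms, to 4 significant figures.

L = 4354 × 8 = 34832 bits.
Transmission delays (L/R per hop): 16.5867, 1.12361, 2.04894, 1.22218 ms; sum = 20.9814 ms.
Propagation delays (d/s per hop): 0.00538889, 0.00302703, 0.0072, 6.33333 ms; sum = 6.34895 ms.
End-to-end = 27.33 ms.

27.33 ms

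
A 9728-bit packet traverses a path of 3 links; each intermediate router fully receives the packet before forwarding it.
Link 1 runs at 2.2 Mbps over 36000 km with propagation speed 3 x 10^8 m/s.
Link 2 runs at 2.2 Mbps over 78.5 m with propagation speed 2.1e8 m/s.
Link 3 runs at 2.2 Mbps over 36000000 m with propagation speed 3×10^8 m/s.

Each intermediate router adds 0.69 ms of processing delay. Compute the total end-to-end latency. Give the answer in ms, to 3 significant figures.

Transmission delay per hop = L/R = 9728/2200000 = 4.42182 ms; 3 hops → 13.2655 ms.
Propagation delays (d/s per hop): 120, 0.00037381, 120 ms; sum = 240 ms.
Processing at 2 router(s): 2 × 0.69 ms = 1.38 ms.
End-to-end = 255 ms.

255 ms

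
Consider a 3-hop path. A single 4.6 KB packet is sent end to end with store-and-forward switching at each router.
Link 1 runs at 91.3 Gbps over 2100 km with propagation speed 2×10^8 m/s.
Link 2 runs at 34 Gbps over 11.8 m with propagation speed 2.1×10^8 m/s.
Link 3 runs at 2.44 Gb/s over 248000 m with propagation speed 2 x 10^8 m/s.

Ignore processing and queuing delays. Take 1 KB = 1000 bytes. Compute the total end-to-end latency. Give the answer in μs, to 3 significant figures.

L = 36800 bits.
Transmission delays (L/R per hop): 0.403067, 1.08235, 15.082 μs; sum = 16.5674 μs.
Propagation delays (d/s per hop): 10500, 0.0561905, 1240 μs; sum = 11740.1 μs.
End-to-end = 11800 μs.

11800 μs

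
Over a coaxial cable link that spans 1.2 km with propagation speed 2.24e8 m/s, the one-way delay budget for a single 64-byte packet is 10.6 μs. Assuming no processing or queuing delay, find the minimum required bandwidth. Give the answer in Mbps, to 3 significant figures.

97.7 Mbps

L = 512 bits.
Propagation delay = 1200 / 2.24e+08 = 5.35714 μs.
Transmission budget = 10.6 − 5.35714 = 5.24286 μs.
R ≥ L / t_tx = 512 bits / 5.24286e-06 s = 97.7 Mbps.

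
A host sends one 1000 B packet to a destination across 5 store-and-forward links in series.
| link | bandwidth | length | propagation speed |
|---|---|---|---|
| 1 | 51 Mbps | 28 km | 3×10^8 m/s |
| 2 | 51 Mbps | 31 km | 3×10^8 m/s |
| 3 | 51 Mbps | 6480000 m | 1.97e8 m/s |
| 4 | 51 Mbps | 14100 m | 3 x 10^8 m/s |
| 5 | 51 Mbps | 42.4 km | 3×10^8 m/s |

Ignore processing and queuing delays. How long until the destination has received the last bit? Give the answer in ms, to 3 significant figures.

L = 1000 × 8 = 8000 bits.
Transmission delay per hop = L/R = 8000/51000000 = 0.156863 ms; 5 hops → 0.784314 ms.
Propagation delays (d/s per hop): 0.0933333, 0.103333, 32.8934, 0.047, 0.141333 ms; sum = 33.2784 ms.
End-to-end = 34.1 ms.

34.1 ms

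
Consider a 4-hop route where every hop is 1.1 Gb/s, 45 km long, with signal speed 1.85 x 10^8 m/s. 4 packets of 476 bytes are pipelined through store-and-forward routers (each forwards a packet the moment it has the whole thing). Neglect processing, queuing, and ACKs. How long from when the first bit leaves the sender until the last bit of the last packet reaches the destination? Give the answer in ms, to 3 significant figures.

0.997 ms

Per-hop transmission t_tx = L/R = 3808/1100000000 = 0.00346182 ms.
Per-hop propagation t_prop = 45000/185000000 = 0.243243 ms.
Pipeline fill: first packet needs 4·t_tx to clear all hops; remaining 3 packets each add one t_tx.
Total = (4+4-1)·t_tx + 4·t_prop = 7·0.00346182 + 4·0.243243 = 0.997 ms.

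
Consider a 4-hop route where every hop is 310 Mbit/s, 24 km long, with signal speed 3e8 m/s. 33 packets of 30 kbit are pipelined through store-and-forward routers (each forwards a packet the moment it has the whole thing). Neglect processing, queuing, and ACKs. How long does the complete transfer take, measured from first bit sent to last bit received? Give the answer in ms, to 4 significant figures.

Per-hop transmission t_tx = L/R = 30000/310000000 = 0.0967742 ms.
Per-hop propagation t_prop = 24000/300000000 = 0.08 ms.
Pipeline fill: first packet needs 4·t_tx to clear all hops; remaining 32 packets each add one t_tx.
Total = (4+33-1)·t_tx + 4·t_prop = 36·0.0967742 + 4·0.08 = 3.804 ms.

3.804 ms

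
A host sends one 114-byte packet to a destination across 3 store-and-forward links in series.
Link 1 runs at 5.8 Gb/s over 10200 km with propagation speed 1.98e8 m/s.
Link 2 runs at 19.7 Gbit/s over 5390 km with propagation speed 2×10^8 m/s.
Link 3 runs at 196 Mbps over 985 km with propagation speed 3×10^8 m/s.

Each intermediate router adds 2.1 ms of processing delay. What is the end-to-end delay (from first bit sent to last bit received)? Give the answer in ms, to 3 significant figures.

L = 114 × 8 = 912 bits.
Transmission delays (L/R per hop): 0.000157241, 4.62944e-05, 0.00465306 ms; sum = 0.0048566 ms.
Propagation delays (d/s per hop): 51.5152, 26.95, 3.28333 ms; sum = 81.7485 ms.
Processing at 2 router(s): 2 × 2.1 ms = 4.2 ms.
End-to-end = 86.0 ms.

86.0 ms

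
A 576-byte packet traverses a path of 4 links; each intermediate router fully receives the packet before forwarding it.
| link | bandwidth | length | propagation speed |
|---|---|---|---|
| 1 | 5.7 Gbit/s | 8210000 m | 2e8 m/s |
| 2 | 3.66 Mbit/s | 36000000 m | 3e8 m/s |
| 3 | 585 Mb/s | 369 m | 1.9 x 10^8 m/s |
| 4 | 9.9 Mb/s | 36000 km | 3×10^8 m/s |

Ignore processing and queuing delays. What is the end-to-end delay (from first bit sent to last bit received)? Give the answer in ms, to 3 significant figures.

283 ms

L = 576 × 8 = 4608 bits.
Transmission delays (L/R per hop): 0.000808421, 1.25902, 0.00787692, 0.465455 ms; sum = 1.73316 ms.
Propagation delays (d/s per hop): 41.05, 120, 0.00194211, 120 ms; sum = 281.052 ms.
End-to-end = 283 ms.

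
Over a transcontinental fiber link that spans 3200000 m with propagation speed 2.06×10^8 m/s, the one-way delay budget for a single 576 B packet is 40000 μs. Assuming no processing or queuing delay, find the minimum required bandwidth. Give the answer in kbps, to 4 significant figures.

188.3 kbps

L = 4608 bits.
Propagation delay = 3200000 / 206000000 = 15534 μs.
Transmission budget = 40000 − 15534 = 24466 μs.
R ≥ L / t_tx = 4608 bits / 0.024466 s = 188.3 kbps.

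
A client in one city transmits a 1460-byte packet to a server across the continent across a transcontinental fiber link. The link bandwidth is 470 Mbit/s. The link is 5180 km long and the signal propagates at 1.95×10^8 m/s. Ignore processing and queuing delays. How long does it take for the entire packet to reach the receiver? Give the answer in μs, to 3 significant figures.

L = 1460 × 8 = 11680 bits.
Transmission delay = L/R = 11680 / 470000000 = 24.8511 μs.
Propagation delay = d/s = 5180000 m / 195000000 m/s = 26564.1 μs.
Total = 26600 μs.

26600 μs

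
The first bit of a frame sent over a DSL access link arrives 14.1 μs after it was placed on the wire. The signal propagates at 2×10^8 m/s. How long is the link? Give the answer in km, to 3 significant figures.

2.82 km

d = s × t_prop = 200000000 × 1.41e-05 = 2.82 km.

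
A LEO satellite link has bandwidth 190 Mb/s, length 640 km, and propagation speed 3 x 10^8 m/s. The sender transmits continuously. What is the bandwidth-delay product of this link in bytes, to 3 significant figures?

Propagation delay = 640000 / 300000000 = 0.00213333 s.
BDP = R × t_prop = 190000000 × 0.00213333 = 405333 bits.
In bytes: 405333/8 = 50700 bytes.

50700 bytes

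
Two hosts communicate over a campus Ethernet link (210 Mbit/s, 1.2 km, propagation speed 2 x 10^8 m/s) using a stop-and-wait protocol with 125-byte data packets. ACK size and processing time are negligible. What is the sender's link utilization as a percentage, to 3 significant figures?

28.4 %

t_tx = L/R = 1000/210000000 = 4.7619e-06 s.
t_prop = 1200/200000000 = 6e-06 s; RTT = 1.2e-05 s.
Cycle = t_tx + RTT = 1.67619e-05 s.
Utilization = t_tx / cycle = 4.7619e-06/1.67619e-05 = 28.4 %.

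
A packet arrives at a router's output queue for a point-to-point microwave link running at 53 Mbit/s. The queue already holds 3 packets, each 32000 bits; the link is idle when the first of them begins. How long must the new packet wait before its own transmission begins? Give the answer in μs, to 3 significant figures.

1810 μs

Each queued packet: L/R = 32000/53000000 = 603.774 μs.
3 queued → 1811.32 μs.
Queuing delay = 1810 μs.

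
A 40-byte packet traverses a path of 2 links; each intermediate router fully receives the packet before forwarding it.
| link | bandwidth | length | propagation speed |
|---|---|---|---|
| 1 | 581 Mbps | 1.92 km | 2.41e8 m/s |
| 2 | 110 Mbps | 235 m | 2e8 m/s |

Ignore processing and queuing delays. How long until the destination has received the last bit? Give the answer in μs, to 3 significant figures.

L = 40 × 8 = 320 bits.
Transmission delays (L/R per hop): 0.550775, 2.90909 μs; sum = 3.45987 μs.
Propagation delays (d/s per hop): 7.9668, 1.175 μs; sum = 9.1418 μs.
End-to-end = 12.6 μs.

12.6 μs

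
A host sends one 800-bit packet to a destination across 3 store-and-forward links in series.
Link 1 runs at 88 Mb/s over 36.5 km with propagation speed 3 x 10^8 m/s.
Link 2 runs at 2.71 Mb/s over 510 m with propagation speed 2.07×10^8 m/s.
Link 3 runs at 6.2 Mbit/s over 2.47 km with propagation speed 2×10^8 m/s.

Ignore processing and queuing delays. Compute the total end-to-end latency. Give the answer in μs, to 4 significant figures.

Transmission delays (L/R per hop): 9.09091, 295.203, 129.032 μs; sum = 433.326 μs.
Propagation delays (d/s per hop): 121.667, 2.46377, 12.35 μs; sum = 136.48 μs.
End-to-end = 569.8 μs.

569.8 μs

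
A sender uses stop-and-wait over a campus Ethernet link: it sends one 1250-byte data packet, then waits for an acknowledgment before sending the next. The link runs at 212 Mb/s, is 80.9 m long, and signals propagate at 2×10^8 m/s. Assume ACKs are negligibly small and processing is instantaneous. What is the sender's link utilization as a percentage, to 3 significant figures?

98.3 %

t_tx = L/R = 10000/212000000 = 4.71698e-05 s.
t_prop = 80.9/200000000 = 4.045e-07 s; RTT = 8.09e-07 s.
Cycle = t_tx + RTT = 4.79788e-05 s.
Utilization = t_tx / cycle = 4.71698e-05/4.79788e-05 = 98.3 %.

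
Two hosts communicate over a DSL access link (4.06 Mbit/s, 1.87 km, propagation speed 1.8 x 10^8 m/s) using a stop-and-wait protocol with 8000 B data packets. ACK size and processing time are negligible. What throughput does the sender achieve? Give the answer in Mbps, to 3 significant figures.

t_tx = L/R = 64000/4.06e+06 = 0.0157635 s.
t_prop = 1870/180000000 = 1.03889e-05 s; RTT = 2.07778e-05 s.
Cycle = t_tx + RTT = 0.0157843 s.
Throughput = L / cycle = 64000 / 0.0157843 = 4.05 Mbps.

4.05 Mbps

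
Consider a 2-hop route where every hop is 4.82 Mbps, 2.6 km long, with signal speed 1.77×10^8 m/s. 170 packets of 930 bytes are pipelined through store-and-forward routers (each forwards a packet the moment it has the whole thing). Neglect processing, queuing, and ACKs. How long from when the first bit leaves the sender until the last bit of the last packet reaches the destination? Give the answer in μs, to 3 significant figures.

Per-hop transmission t_tx = L/R = 7440/4820000 = 1543.57 μs.
Per-hop propagation t_prop = 2600/177000000 = 14.6893 μs.
Pipeline fill: first packet needs 2·t_tx to clear all hops; remaining 169 packets each add one t_tx.
Total = (2+170-1)·t_tx + 2·t_prop = 171·1543.57 + 2·14.6893 = 264000 μs.

264000 μs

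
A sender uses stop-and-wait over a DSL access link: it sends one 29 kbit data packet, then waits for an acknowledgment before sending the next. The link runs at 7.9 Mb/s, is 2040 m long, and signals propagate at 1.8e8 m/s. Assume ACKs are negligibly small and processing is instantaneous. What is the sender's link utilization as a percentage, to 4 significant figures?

t_tx = L/R = 29000/7900000 = 0.00367089 s.
t_prop = 2040/180000000 = 1.13333e-05 s; RTT = 2.26667e-05 s.
Cycle = t_tx + RTT = 0.00369355 s.
Utilization = t_tx / cycle = 0.00367089/0.00369355 = 99.39 %.

99.39 %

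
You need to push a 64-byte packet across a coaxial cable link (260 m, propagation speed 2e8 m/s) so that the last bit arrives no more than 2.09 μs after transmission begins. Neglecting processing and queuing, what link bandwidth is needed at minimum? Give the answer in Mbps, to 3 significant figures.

L = 512 bits.
Propagation delay = 260 / 200000000 = 1.3 μs.
Transmission budget = 2.09 − 1.3 = 0.79 μs.
R ≥ L / t_tx = 512 bits / 7.9e-07 s = 648 Mbps.

648 Mbps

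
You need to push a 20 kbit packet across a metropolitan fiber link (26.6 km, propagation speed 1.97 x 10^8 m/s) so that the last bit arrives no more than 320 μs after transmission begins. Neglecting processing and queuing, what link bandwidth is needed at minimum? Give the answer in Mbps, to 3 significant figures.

108 Mbps

Propagation delay = 26600 / 197000000 = 135.025 μs.
Transmission budget = 320 − 135.025 = 184.975 μs.
R ≥ L / t_tx = 20000 bits / 0.000184975 s = 108 Mbps.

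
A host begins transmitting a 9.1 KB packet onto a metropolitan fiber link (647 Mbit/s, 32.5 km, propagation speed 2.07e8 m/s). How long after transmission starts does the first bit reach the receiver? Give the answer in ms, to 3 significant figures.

0.157 ms

First bit experiences only propagation delay: d/s = 32500/2.07e+08 = 0.157 ms.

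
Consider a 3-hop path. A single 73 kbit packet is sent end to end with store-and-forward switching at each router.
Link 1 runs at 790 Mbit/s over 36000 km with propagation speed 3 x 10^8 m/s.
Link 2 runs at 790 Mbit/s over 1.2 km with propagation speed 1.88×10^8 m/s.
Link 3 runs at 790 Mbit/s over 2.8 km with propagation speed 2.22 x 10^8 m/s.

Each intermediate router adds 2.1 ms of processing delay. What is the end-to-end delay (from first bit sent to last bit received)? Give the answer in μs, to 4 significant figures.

124500 μs

L = 73000 bits.
Transmission delay per hop = L/R = 73000/790000000 = 92.4051 μs; 3 hops → 277.215 μs.
Propagation delays (d/s per hop): 120000, 6.38298, 12.6126 μs; sum = 120019 μs.
Processing at 2 router(s): 2 × 2.1 ms = 4200 μs.
End-to-end = 124500 μs.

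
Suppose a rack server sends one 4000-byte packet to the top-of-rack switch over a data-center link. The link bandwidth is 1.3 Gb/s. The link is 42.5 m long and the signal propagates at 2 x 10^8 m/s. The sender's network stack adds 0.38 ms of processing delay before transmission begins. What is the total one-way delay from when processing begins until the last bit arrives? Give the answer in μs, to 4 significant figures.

L = 4000 × 8 = 32000 bits.
Transmission delay = L/R = 32000 / 1300000000 = 24.6154 μs.
Propagation delay = d/s = 42.5 m / 200000000 m/s = 0.2125 μs.
Plus processing delay 0.38 ms = 380 μs.
Total = 404.8 μs.

404.8 μs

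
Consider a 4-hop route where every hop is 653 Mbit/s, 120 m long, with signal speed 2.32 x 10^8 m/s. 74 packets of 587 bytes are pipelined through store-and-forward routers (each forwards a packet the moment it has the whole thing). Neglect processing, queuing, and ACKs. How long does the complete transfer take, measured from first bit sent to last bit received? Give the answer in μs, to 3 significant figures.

556 μs

Per-hop transmission t_tx = L/R = 4696/653000000 = 7.19142 μs.
Per-hop propagation t_prop = 120/2.32e+08 = 0.517241 μs.
Pipeline fill: first packet needs 4·t_tx to clear all hops; remaining 73 packets each add one t_tx.
Total = (4+74-1)·t_tx + 4·t_prop = 77·7.19142 + 4·0.517241 = 556 μs.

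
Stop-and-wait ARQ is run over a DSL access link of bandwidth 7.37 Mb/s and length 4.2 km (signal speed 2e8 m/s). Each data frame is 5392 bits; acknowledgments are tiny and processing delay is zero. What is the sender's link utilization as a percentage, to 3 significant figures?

t_tx = L/R = 5392/7370000 = 0.000731615 s.
t_prop = 4200/200000000 = 2.1e-05 s; RTT = 4.2e-05 s.
Cycle = t_tx + RTT = 0.000773615 s.
Utilization = t_tx / cycle = 0.000731615/0.000773615 = 94.6 %.

94.6 %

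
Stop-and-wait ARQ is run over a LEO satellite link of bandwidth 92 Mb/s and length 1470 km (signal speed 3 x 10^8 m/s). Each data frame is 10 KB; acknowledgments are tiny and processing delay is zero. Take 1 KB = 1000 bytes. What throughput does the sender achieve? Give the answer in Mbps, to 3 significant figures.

t_tx = L/R = 80000/92000000 = 0.000869565 s.
t_prop = 1470000/300000000 = 0.0049 s; RTT = 0.0098 s.
Cycle = t_tx + RTT = 0.0106696 s.
Throughput = L / cycle = 80000 / 0.0106696 = 7.50 Mbps.

7.50 Mbps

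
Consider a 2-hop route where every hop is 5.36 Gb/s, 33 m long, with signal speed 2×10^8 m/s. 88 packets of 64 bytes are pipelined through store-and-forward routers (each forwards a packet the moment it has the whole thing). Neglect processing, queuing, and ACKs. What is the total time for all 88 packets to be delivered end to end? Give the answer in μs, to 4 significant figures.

8.831 μs

Per-hop transmission t_tx = L/R = 512/5360000000 = 0.0955224 μs.
Per-hop propagation t_prop = 33/200000000 = 0.165 μs.
Pipeline fill: first packet needs 2·t_tx to clear all hops; remaining 87 packets each add one t_tx.
Total = (2+88-1)·t_tx + 2·t_prop = 89·0.0955224 + 2·0.165 = 8.831 μs.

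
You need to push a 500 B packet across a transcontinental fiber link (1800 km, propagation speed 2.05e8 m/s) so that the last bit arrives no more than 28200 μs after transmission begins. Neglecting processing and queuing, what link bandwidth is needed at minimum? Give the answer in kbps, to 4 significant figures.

L = 4000 bits.
Propagation delay = 1800000 / 2.05e+08 = 8780.49 μs.
Transmission budget = 28200 − 8780.49 = 19419.5 μs.
R ≥ L / t_tx = 4000 bits / 0.0194195 s = 206.0 kbps.

206.0 kbps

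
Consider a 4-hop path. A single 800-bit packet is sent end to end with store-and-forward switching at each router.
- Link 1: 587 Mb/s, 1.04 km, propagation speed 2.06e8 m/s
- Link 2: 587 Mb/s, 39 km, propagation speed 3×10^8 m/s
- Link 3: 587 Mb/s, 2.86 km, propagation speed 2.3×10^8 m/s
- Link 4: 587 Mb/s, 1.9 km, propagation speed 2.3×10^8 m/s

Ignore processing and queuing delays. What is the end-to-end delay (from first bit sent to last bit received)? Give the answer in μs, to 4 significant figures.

Transmission delay per hop = L/R = 800/587000000 = 1.36286 μs; 4 hops → 5.45145 μs.
Propagation delays (d/s per hop): 5.04854, 130, 12.4348, 8.26087 μs; sum = 155.744 μs.
End-to-end = 161.2 μs.

161.2 μs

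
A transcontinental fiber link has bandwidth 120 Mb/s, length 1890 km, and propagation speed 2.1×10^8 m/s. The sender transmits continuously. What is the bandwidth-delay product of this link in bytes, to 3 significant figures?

Propagation delay = 1890000 / 210000000 = 0.009 s.
BDP = R × t_prop = 120000000 × 0.009 = 1080000 bits.
In bytes: 1080000/8 = 135000 bytes.

135000 bytes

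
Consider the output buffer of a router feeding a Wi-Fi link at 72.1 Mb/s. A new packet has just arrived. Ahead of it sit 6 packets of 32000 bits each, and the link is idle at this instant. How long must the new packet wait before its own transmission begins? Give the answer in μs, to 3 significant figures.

Each queued packet: L/R = 32000/72100000 = 443.828 μs.
6 queued → 2662.97 μs.
Queuing delay = 2660 μs.

2660 μs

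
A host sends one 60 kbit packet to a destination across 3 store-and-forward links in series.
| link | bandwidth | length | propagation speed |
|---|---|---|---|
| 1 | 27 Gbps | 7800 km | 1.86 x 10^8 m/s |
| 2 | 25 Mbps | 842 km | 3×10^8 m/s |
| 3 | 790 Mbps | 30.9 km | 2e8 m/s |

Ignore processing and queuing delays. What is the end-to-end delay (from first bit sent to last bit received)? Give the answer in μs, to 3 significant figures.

L = 60000 bits.
Transmission delays (L/R per hop): 2.22222, 2400, 75.9494 μs; sum = 2478.17 μs.
Propagation delays (d/s per hop): 41935.5, 2806.67, 154.5 μs; sum = 44896.7 μs.
End-to-end = 47400 μs.

47400 μs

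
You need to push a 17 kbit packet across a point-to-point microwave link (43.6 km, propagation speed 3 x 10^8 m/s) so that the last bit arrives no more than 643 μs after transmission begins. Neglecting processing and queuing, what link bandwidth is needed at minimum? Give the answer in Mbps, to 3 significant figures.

34.2 Mbps

Propagation delay = 43600 / 300000000 = 145.333 μs.
Transmission budget = 643 − 145.333 = 497.667 μs.
R ≥ L / t_tx = 17000 bits / 0.000497667 s = 34.2 Mbps.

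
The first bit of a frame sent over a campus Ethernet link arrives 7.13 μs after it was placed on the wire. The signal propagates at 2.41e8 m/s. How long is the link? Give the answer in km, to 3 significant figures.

1.72 km

d = s × t_prop = 241000000 × 7.13e-06 = 1.72 km.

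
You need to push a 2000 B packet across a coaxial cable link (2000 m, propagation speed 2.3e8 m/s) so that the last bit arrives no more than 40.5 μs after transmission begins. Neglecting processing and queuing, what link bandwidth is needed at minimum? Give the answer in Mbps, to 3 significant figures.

L = 16000 bits.
Propagation delay = 2000 / 2.3e+08 = 8.69565 μs.
Transmission budget = 40.5 − 8.69565 = 31.8043 μs.
R ≥ L / t_tx = 16000 bits / 3.18043e-05 s = 503 Mbps.

503 Mbps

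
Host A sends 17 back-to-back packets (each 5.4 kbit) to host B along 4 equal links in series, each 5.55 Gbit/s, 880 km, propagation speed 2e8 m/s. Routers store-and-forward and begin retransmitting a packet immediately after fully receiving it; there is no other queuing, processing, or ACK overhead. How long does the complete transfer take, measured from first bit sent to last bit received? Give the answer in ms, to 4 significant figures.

Per-hop transmission t_tx = L/R = 5400/5550000000 = 0.000972973 ms.
Per-hop propagation t_prop = 880000/200000000 = 4.4 ms.
Pipeline fill: first packet needs 4·t_tx to clear all hops; remaining 16 packets each add one t_tx.
Total = (4+17-1)·t_tx + 4·t_prop = 20·0.000972973 + 4·4.4 = 17.62 ms.

17.62 ms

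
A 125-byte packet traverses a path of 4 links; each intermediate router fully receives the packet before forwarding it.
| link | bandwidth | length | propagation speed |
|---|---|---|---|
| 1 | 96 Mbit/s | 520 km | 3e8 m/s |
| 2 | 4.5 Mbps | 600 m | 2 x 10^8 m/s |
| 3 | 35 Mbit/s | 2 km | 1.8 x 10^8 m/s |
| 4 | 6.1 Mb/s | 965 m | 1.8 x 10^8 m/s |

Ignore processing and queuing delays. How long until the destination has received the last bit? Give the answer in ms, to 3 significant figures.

L = 125 × 8 = 1000 bits.
Transmission delays (L/R per hop): 0.0104167, 0.222222, 0.0285714, 0.163934 ms; sum = 0.425145 ms.
Propagation delays (d/s per hop): 1.73333, 0.003, 0.0111111, 0.00536111 ms; sum = 1.75281 ms.
End-to-end = 2.18 ms.

2.18 ms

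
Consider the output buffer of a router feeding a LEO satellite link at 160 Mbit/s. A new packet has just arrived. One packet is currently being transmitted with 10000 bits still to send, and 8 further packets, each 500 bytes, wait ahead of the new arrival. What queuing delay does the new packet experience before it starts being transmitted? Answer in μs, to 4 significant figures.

262.5 μs

Each queued packet: L/R = 4000/160000000 = 25 μs.
8 queued → 200 μs.
Plus remaining 10000 bits of current packet: 62.5 μs.
Queuing delay = 262.5 μs.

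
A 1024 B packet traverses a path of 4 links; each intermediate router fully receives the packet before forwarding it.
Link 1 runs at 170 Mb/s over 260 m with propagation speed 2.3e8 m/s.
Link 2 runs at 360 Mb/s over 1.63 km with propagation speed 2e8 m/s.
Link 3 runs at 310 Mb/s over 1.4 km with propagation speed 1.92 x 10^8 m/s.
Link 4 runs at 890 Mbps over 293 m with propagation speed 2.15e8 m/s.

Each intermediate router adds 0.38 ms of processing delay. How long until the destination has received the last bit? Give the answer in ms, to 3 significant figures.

1.26 ms

L = 1024 × 8 = 8192 bits.
Transmission delays (L/R per hop): 0.0481882, 0.0227556, 0.0264258, 0.00920449 ms; sum = 0.106574 ms.
Propagation delays (d/s per hop): 0.00113043, 0.00815, 0.00729167, 0.00136279 ms; sum = 0.0179349 ms.
Processing at 3 router(s): 3 × 0.38 ms = 1.14 ms.
End-to-end = 1.26 ms.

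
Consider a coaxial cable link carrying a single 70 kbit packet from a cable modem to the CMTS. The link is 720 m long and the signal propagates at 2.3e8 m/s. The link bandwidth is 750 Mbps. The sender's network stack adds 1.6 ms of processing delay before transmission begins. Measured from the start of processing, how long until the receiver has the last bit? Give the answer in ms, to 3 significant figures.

L = 70000 bits.
Transmission delay = L/R = 70000 / 750000000 = 0.0933333 ms.
Propagation delay = d/s = 720 m / 2.3e+08 m/s = 0.00313043 ms.
Plus processing delay 1.6 ms = 1.6 ms.
Total = 1.70 ms.

1.70 ms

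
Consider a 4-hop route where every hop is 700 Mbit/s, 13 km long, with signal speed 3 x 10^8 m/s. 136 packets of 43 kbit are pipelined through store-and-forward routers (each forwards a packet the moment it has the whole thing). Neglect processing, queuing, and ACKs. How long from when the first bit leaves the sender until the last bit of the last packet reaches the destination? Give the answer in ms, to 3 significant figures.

Per-hop transmission t_tx = L/R = 43000/700000000 = 0.0614286 ms.
Per-hop propagation t_prop = 13000/300000000 = 0.0433333 ms.
Pipeline fill: first packet needs 4·t_tx to clear all hops; remaining 135 packets each add one t_tx.
Total = (4+136-1)·t_tx + 4·t_prop = 139·0.0614286 + 4·0.0433333 = 8.71 ms.

8.71 ms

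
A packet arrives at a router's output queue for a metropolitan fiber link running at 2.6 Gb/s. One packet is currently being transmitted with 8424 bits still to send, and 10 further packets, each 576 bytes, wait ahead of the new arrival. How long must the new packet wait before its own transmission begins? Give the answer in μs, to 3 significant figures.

21.0 μs

Each queued packet: L/R = 4608/2600000000 = 1.77231 μs.
10 queued → 17.7231 μs.
Plus remaining 8424 bits of current packet: 3.24 μs.
Queuing delay = 21.0 μs.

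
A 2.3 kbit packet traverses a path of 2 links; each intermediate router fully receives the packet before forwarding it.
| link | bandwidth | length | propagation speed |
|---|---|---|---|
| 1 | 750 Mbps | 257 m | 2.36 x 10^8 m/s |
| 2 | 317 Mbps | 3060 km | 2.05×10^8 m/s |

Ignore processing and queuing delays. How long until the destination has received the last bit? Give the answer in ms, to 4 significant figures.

L = 2300 bits.
Transmission delays (L/R per hop): 0.00306667, 0.00725552 ms; sum = 0.0103222 ms.
Propagation delays (d/s per hop): 0.00108898, 14.9268 ms; sum = 14.9279 ms.
End-to-end = 14.94 ms.

14.94 ms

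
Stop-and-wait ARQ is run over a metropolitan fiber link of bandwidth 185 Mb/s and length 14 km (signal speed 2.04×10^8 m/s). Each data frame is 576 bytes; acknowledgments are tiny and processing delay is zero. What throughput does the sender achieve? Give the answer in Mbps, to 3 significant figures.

28.4 Mbps

t_tx = L/R = 4608/185000000 = 2.49081e-05 s.
t_prop = 14000/204000000 = 6.86275e-05 s; RTT = 0.000137255 s.
Cycle = t_tx + RTT = 0.000162163 s.
Throughput = L / cycle = 4608 / 0.000162163 = 28.4 Mbps.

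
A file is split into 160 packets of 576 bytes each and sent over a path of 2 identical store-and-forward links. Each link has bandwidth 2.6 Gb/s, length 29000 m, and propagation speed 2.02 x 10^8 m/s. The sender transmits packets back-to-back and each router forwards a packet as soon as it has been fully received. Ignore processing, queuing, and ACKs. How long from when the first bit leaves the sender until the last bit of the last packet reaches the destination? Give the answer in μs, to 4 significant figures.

Per-hop transmission t_tx = L/R = 4608/2600000000 = 1.77231 μs.
Per-hop propagation t_prop = 29000/202000000 = 143.564 μs.
Pipeline fill: first packet needs 2·t_tx to clear all hops; remaining 159 packets each add one t_tx.
Total = (2+160-1)·t_tx + 2·t_prop = 161·1.77231 + 2·143.564 = 572.5 μs.

572.5 μs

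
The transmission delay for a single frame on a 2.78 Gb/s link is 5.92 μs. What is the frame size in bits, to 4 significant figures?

L = R × t_tx = 2780000000 b/s × 5.92e-06 s = 16457.6 bits.

16460 bits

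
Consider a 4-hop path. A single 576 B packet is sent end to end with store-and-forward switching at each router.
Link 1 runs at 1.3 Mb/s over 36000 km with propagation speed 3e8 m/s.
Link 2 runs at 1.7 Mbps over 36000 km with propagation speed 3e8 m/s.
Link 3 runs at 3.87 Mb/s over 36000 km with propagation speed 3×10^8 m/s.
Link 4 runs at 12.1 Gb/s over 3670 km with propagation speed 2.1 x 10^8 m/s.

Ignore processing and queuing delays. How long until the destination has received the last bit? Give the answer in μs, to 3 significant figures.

385000 μs

L = 576 × 8 = 4608 bits.
Transmission delays (L/R per hop): 3544.62, 2710.59, 1190.7, 0.380826 μs; sum = 7446.28 μs.
Propagation delays (d/s per hop): 120000, 120000, 120000, 17476.2 μs; sum = 377476 μs.
End-to-end = 385000 μs.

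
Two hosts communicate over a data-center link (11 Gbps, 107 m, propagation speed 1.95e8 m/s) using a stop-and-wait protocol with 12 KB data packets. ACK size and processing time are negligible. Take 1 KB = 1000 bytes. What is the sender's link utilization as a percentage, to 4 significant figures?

t_tx = L/R = 96000/11000000000 = 8.72727e-06 s.
t_prop = 107/195000000 = 5.48718e-07 s; RTT = 1.09744e-06 s.
Cycle = t_tx + RTT = 9.82471e-06 s.
Utilization = t_tx / cycle = 8.72727e-06/9.82471e-06 = 88.83 %.

88.83 %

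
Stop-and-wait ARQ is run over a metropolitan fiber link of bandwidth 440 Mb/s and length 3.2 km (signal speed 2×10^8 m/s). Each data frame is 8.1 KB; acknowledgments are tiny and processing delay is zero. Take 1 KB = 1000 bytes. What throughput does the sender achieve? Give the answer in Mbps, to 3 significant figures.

t_tx = L/R = 64800/440000000 = 0.000147273 s.
t_prop = 3200/200000000 = 1.6e-05 s; RTT = 3.2e-05 s.
Cycle = t_tx + RTT = 0.000179273 s.
Throughput = L / cycle = 64800 / 0.000179273 = 361 Mbps.

361 Mbps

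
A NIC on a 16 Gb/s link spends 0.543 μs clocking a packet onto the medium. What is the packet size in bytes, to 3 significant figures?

1090 bytes

L = R × t_tx = 16000000000 b/s × 5.43e-07 s = 8688 bits.
In bytes: 8688 / 8 = 1090 bytes.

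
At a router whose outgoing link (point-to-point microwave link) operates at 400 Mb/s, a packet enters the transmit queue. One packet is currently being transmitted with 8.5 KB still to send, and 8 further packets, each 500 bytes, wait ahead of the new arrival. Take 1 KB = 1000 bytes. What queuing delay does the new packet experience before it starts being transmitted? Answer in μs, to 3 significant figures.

Each queued packet: L/R = 4000/400000000 = 10 μs.
8 queued → 80 μs.
Plus remaining 68000 bits of current packet: 170 μs.
Queuing delay = 250 μs.

250 μs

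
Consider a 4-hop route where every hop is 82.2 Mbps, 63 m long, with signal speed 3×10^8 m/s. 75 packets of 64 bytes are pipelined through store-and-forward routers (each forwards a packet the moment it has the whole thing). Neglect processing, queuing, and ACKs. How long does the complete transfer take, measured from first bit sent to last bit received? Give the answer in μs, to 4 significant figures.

Per-hop transmission t_tx = L/R = 512/82200000 = 6.22871 μs.
Per-hop propagation t_prop = 63/300000000 = 0.21 μs.
Pipeline fill: first packet needs 4·t_tx to clear all hops; remaining 74 packets each add one t_tx.
Total = (4+75-1)·t_tx + 4·t_prop = 78·6.22871 + 4·0.21 = 486.7 μs.

486.7 μs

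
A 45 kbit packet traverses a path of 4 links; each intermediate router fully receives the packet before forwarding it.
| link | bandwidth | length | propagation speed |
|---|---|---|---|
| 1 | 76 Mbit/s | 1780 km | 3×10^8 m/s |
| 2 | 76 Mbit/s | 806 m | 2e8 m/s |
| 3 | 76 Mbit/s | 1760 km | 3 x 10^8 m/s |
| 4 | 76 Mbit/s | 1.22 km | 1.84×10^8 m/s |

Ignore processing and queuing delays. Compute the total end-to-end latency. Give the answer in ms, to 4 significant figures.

L = 45000 bits.
Transmission delay per hop = L/R = 45000/76000000 = 0.592105 ms; 4 hops → 2.36842 ms.
Propagation delays (d/s per hop): 5.93333, 0.00403, 5.86667, 0.00663043 ms; sum = 11.8107 ms.
End-to-end = 14.18 ms.

14.18 ms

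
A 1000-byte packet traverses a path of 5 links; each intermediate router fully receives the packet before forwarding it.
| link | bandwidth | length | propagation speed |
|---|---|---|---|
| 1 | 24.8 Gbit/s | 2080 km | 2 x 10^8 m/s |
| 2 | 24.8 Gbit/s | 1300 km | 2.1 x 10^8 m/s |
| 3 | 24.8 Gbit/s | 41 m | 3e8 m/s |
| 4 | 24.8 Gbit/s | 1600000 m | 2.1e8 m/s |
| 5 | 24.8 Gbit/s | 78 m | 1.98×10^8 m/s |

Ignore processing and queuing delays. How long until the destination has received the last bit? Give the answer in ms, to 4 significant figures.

L = 1000 × 8 = 8000 bits.
Transmission delay per hop = L/R = 8000/24800000000 = 0.000322581 ms; 5 hops → 0.0016129 ms.
Propagation delays (d/s per hop): 10.4, 6.19048, 0.000136667, 7.61905, 0.000393939 ms; sum = 24.2101 ms.
End-to-end = 24.21 ms.

24.21 ms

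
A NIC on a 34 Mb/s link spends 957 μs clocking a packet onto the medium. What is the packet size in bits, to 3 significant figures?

32500 bits

L = R × t_tx = 34000000 b/s × 0.000957 s = 32538 bits.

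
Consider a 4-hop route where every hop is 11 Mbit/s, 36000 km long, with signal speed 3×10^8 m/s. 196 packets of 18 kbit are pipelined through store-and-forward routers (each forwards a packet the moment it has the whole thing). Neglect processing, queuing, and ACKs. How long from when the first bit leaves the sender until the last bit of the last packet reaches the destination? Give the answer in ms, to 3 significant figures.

Per-hop transmission t_tx = L/R = 18000/11000000 = 1.63636 ms.
Per-hop propagation t_prop = 36000000/300000000 = 120 ms.
Pipeline fill: first packet needs 4·t_tx to clear all hops; remaining 195 packets each add one t_tx.
Total = (4+196-1)·t_tx + 4·t_prop = 199·1.63636 + 4·120 = 806 ms.

806 ms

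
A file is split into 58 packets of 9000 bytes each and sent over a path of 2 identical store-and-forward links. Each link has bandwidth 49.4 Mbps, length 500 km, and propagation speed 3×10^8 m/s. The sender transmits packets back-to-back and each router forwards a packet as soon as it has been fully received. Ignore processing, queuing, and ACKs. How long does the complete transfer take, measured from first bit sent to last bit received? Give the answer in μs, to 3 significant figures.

Per-hop transmission t_tx = L/R = 72000/49400000 = 1457.49 μs.
Per-hop propagation t_prop = 500000/300000000 = 1666.67 μs.
Pipeline fill: first packet needs 2·t_tx to clear all hops; remaining 57 packets each add one t_tx.
Total = (2+58-1)·t_tx + 2·t_prop = 59·1457.49 + 2·1666.67 = 89300 μs.

89300 μs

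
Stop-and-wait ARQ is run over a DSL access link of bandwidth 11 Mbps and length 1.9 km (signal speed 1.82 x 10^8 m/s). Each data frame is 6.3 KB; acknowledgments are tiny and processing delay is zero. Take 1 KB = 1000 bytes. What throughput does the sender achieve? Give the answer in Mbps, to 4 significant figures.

10.95 Mbps

t_tx = L/R = 50400/11000000 = 0.00458182 s.
t_prop = 1900/182000000 = 1.04396e-05 s; RTT = 2.08791e-05 s.
Cycle = t_tx + RTT = 0.0046027 s.
Throughput = L / cycle = 50400 / 0.0046027 = 10.95 Mbps.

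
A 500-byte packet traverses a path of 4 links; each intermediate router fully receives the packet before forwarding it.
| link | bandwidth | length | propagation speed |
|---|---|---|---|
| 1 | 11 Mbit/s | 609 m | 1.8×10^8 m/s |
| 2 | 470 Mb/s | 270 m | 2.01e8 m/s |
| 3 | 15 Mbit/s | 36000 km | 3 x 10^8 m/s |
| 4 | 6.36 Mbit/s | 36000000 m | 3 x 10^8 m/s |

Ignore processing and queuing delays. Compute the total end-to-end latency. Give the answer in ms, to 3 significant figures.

241 ms

L = 500 × 8 = 4000 bits.
Transmission delays (L/R per hop): 0.363636, 0.00851064, 0.266667, 0.628931 ms; sum = 1.26774 ms.
Propagation delays (d/s per hop): 0.00338333, 0.00134328, 120, 120 ms; sum = 240.005 ms.
End-to-end = 241 ms.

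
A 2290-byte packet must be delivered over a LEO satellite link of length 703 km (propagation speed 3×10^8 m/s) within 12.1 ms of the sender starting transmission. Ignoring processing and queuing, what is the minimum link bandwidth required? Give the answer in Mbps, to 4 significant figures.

1.878 Mbps

L = 18320 bits.
Propagation delay = 703000 / 300000000 = 2.34333 ms.
Transmission budget = 12.1 − 2.34333 = 9.75667 ms.
R ≥ L / t_tx = 18320 bits / 0.00975667 s = 1.878 Mbps.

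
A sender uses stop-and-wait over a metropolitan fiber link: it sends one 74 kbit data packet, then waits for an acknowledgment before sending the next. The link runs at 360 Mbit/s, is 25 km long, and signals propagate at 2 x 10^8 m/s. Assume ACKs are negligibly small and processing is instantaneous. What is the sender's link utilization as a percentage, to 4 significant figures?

t_tx = L/R = 74000/360000000 = 0.000205556 s.
t_prop = 25000/200000000 = 0.000125 s; RTT = 0.00025 s.
Cycle = t_tx + RTT = 0.000455556 s.
Utilization = t_tx / cycle = 0.000205556/0.000455556 = 45.12 %.

45.12 %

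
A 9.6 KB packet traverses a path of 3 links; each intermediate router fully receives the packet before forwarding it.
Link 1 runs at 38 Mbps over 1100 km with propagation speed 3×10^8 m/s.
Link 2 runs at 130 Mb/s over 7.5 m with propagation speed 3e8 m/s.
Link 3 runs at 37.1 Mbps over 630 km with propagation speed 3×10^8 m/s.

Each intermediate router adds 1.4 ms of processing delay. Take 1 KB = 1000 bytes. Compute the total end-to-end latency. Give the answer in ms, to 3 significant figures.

13.2 ms

L = 76800 bits.
Transmission delays (L/R per hop): 2.02105, 0.590769, 2.07008 ms; sum = 4.6819 ms.
Propagation delays (d/s per hop): 3.66667, 2.5e-05, 2.1 ms; sum = 5.76669 ms.
Processing at 2 router(s): 2 × 1.4 ms = 2.8 ms.
End-to-end = 13.2 ms.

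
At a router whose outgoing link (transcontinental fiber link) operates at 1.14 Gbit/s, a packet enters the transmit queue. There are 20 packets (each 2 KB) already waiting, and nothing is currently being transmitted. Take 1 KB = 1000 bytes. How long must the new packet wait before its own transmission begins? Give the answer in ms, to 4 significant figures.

Each queued packet: L/R = 16000/1140000000 = 0.0140351 ms.
20 queued → 0.280702 ms.
Queuing delay = 0.2807 ms.

0.2807 ms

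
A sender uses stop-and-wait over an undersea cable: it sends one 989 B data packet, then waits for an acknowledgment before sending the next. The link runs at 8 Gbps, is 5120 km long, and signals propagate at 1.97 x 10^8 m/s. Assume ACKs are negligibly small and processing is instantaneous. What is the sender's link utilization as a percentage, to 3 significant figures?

0.00190 %

t_tx = L/R = 7912/8000000000 = 9.89e-07 s.
t_prop = 5120000/197000000 = 0.0259898 s; RTT = 0.0519797 s.
Cycle = t_tx + RTT = 0.0519807 s.
Utilization = t_tx / cycle = 9.89e-07/0.0519807 = 0.00190 %.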